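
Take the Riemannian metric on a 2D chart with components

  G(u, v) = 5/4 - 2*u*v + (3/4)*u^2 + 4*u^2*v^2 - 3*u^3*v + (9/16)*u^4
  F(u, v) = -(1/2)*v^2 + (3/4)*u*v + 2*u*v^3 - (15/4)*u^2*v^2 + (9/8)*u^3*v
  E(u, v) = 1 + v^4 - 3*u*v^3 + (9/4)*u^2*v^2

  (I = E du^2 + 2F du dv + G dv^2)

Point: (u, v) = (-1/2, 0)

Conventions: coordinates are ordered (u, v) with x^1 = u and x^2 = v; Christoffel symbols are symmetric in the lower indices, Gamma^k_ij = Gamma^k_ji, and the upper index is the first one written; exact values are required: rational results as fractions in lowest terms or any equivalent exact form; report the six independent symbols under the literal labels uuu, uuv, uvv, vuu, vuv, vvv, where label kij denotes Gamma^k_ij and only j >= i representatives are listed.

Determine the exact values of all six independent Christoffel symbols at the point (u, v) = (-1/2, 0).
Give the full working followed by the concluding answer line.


E = 1, F = 0, G = 377/256 at the point
E_u = 0, E_v = 0, F_u = 0, F_v = -33/64, G_u = -33/32, G_v = 11/8
EG - F^2 = 377/256;  g^inv = (256/377) * [[377/256, 0], [0, 1]]
first-kind symbols [ij,l] = (1/2)(d_i g_jl + d_j g_il - d_l g_ij): [uu,u] = E_u/2 = 0, [uu,v] = F_u - E_v/2 = 0, [uv,u] = E_v/2 = 0, [uv,v] = G_u/2 = -33/64, [vv,u] = F_v - G_u/2 = 0, [vv,v] = G_v/2 = 11/16
Gamma^u_ij = (G*[ij,u] - F*[ij,v])/(EG - F^2), Gamma^v_ij = (E*[ij,v] - F*[ij,u])/(EG - F^2)

Answer: Gamma_uuu = 0, Gamma_uuv = 0, Gamma_uvv = 0, Gamma_vuu = 0, Gamma_vuv = -132/377, Gamma_vvv = 176/377


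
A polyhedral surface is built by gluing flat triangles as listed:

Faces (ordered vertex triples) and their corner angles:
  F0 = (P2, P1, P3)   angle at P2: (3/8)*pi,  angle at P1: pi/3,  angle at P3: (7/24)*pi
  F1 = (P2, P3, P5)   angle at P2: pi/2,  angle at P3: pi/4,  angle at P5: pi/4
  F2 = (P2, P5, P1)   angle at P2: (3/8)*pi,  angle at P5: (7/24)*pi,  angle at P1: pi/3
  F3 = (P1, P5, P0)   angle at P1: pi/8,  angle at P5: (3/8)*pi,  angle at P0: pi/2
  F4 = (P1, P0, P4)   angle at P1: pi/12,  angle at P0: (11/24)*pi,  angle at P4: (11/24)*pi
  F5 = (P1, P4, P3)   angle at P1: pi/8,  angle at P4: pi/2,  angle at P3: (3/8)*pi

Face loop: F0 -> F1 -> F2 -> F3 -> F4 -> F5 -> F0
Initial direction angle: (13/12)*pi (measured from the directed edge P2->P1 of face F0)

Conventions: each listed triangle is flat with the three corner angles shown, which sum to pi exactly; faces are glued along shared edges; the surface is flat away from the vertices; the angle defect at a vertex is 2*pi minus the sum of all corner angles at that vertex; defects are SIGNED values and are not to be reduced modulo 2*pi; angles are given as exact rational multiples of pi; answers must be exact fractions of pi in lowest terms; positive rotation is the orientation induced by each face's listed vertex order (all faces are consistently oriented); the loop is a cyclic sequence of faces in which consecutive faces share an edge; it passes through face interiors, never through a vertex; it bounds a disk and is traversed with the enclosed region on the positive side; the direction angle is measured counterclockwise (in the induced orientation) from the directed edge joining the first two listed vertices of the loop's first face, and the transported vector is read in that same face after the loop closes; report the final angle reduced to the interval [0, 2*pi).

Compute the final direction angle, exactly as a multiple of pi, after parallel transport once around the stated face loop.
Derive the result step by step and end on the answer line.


enclosed vertex P1: corner angles sum to pi, defect = 2*pi - pi = pi
enclosed vertex P2: corner angles sum to (5/4)*pi, defect = 2*pi - (5/4)*pi = (3/4)*pi
holonomy = initial angle + sum of enclosed defects (mod 2*pi), positive in the induced orientation
final angle = (13/12)*pi + (7/4)*pi = (5/6)*pi (mod 2*pi)

Answer: final direction angle = (5/6)*pi


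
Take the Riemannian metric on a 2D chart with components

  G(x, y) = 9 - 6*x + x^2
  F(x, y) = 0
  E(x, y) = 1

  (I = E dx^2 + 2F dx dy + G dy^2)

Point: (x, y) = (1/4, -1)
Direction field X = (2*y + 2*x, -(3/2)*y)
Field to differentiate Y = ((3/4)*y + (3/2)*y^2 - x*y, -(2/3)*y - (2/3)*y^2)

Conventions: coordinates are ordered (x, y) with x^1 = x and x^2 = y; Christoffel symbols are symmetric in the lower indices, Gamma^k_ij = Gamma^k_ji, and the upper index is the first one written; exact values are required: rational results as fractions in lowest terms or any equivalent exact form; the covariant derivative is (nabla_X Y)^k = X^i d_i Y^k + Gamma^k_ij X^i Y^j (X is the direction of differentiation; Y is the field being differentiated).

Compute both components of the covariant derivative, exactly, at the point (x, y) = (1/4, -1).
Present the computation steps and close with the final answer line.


E = 1, F = 0, G = 121/16 at the point
E_x = 0, E_y = 0, F_x = 0, F_y = 0, G_x = -11/2, G_y = 0
EG - F^2 = 121/16;  g^inv = (16/121) * [[121/16, 0], [0, 1]]
first-kind symbols [ij,l] = (1/2)(d_i g_jl + d_j g_il - d_l g_ij): [xx,x] = E_x/2 = 0, [xx,y] = F_x - E_y/2 = 0, [xy,x] = E_y/2 = 0, [xy,y] = G_x/2 = -11/4, [yy,x] = F_y - G_x/2 = 11/4, [yy,y] = G_y/2 = 0
Gamma^x_ij = (G*[ij,x] - F*[ij,y])/(EG - F^2), Gamma^y_ij = (E*[ij,y] - F*[ij,x])/(EG - F^2)
Gamma_xxx = 0, Gamma_xxy = 0, Gamma_xyy = 11/4, Gamma_yxx = 0, Gamma_yxy = -4/11, Gamma_yyy = 0
X = (-3/2, 3/2), Y = (1, 0) at the point

Answer: (nabla_X Y)^x = -21/4, (nabla_X Y)^y = 5/11


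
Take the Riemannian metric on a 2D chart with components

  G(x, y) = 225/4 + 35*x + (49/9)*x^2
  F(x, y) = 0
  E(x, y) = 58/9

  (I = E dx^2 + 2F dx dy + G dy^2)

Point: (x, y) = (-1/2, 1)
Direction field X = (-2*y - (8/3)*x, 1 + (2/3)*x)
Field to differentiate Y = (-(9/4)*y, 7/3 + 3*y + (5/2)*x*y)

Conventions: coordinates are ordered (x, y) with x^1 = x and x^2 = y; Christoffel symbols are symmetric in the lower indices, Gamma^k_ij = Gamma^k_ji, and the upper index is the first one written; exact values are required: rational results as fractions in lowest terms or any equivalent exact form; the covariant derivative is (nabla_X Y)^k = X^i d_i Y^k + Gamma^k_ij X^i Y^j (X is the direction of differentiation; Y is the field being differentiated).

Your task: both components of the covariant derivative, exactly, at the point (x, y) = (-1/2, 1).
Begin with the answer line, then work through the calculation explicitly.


Answer: (nabla_X Y)^x = -8083/1044, (nabla_X Y)^y = -37/18

E = 58/9, F = 0, G = 361/9 at the point
E_x = 0, E_y = 0, F_x = 0, F_y = 0, G_x = 266/9, G_y = 0
EG - F^2 = 20938/81;  g^inv = (81/20938) * [[361/9, 0], [0, 58/9]]
first-kind symbols [ij,l] = (1/2)(d_i g_jl + d_j g_il - d_l g_ij): [xx,x] = E_x/2 = 0, [xx,y] = F_x - E_y/2 = 0, [xy,x] = E_y/2 = 0, [xy,y] = G_x/2 = 133/9, [yy,x] = F_y - G_x/2 = -133/9, [yy,y] = G_y/2 = 0
Gamma^x_ij = (G*[ij,x] - F*[ij,y])/(EG - F^2), Gamma^y_ij = (E*[ij,y] - F*[ij,x])/(EG - F^2)
Gamma_xxx = 0, Gamma_xxy = 0, Gamma_xyy = -133/58, Gamma_yxx = 0, Gamma_yxy = 7/19, Gamma_yyy = 0
X = (-2/3, 2/3), Y = (-9/4, 49/12) at the point


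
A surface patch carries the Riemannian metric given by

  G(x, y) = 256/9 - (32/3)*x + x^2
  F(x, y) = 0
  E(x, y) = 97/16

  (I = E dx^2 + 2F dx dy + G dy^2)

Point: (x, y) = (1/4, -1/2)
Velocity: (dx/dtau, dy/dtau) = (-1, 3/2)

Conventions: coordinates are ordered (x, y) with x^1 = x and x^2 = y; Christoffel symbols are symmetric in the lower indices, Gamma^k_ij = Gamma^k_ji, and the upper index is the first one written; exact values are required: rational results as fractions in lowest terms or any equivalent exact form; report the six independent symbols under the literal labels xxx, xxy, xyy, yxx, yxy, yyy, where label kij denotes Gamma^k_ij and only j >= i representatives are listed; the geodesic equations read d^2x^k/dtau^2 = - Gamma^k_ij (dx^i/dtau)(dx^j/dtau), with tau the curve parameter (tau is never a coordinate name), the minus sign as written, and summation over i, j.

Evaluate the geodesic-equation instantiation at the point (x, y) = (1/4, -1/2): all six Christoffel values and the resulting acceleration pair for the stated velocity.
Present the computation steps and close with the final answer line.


E = 97/16, F = 0, G = 3721/144 at the point
E_x = 0, E_y = 0, F_x = 0, F_y = 0, G_x = -61/6, G_y = 0
EG - F^2 = 360937/2304;  g^inv = (2304/360937) * [[3721/144, 0], [0, 97/16]]
first-kind symbols [ij,l] = (1/2)(d_i g_jl + d_j g_il - d_l g_ij): [xx,x] = E_x/2 = 0, [xx,y] = F_x - E_y/2 = 0, [xy,x] = E_y/2 = 0, [xy,y] = G_x/2 = -61/12, [yy,x] = F_y - G_x/2 = 61/12, [yy,y] = G_y/2 = 0
Gamma^x_ij = (G*[ij,x] - F*[ij,y])/(EG - F^2), Gamma^y_ij = (E*[ij,y] - F*[ij,x])/(EG - F^2)
Gamma_xxx = 0, Gamma_xxy = 0, Gamma_xyy = 244/291, Gamma_yxx = 0, Gamma_yxy = -12/61, Gamma_yyy = 0
d^2x/dtau^2 = -(Gamma_xxx*(-1)^2 + 2*Gamma_xxy*(-1)*(3/2) + Gamma_xyy*(3/2)^2) = -183/97
d^2y/dtau^2 = -(Gamma_yxx*(-1)^2 + 2*Gamma_yxy*(-1)*(3/2) + Gamma_yyy*(3/2)^2) = -36/61

Answer: Gamma_xxx = 0, Gamma_xxy = 0, Gamma_xyy = 244/291, Gamma_yxx = 0, Gamma_yxy = -12/61, Gamma_yyy = 0; accelerations (d^2x/dtau^2, d^2y/dtau^2) = (-183/97, -36/61)


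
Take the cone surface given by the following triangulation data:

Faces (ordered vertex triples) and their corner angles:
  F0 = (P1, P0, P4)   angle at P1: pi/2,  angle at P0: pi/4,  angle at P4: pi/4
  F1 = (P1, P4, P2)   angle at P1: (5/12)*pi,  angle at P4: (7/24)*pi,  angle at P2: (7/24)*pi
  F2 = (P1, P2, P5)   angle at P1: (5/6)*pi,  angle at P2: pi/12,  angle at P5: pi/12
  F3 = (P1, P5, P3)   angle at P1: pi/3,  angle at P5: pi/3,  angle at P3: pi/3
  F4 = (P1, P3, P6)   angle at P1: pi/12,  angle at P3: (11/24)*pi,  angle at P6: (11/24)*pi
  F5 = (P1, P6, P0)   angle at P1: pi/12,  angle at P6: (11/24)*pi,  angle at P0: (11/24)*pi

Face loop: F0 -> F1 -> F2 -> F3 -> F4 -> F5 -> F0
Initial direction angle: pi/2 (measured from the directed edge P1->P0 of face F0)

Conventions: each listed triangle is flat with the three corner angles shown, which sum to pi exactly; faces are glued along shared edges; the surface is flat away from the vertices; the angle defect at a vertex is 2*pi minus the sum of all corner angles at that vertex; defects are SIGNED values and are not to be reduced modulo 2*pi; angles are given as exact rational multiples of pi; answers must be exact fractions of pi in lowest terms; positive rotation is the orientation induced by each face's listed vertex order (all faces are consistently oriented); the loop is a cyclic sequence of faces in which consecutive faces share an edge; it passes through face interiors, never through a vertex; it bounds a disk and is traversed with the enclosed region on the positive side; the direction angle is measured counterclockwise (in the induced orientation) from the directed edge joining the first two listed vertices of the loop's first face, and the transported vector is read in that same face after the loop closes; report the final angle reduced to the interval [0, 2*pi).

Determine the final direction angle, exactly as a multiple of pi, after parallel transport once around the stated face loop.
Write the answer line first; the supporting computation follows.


Answer: final direction angle = pi/4

enclosed vertex P1: corner angles sum to (9/4)*pi, defect = 2*pi - (9/4)*pi = -pi/4
transport around the loop rotates by the sum of enclosed defects; add to the initial angle mod 2*pi
final angle = pi/2 - pi/4 = pi/4 (mod 2*pi)


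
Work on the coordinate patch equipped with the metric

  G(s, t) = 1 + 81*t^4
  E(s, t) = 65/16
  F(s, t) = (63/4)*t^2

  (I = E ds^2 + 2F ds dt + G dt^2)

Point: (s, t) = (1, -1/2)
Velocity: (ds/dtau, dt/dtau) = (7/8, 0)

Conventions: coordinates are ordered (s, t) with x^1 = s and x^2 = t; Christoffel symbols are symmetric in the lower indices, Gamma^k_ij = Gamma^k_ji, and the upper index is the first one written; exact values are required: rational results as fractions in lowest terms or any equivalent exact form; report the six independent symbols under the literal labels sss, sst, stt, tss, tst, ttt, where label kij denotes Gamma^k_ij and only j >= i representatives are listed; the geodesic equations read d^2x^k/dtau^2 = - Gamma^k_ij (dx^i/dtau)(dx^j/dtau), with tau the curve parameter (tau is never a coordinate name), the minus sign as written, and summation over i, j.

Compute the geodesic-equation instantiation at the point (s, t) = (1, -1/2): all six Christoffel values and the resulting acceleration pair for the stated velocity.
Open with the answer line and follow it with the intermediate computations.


Answer: Gamma_sss = 0, Gamma_sst = 0, Gamma_stt = -126/73, Gamma_tss = 0, Gamma_tst = 0, Gamma_ttt = -162/73; accelerations (d^2s/dtau^2, d^2t/dtau^2) = (0, 0)

E = 65/16, F = 63/16, G = 97/16 at the point
E_s = 0, E_t = 0, F_s = 0, F_t = -63/4, G_s = 0, G_t = -81/2
EG - F^2 = 73/8;  g^inv = (8/73) * [[97/16, -63/16], [-63/16, 65/16]]
first-kind symbols [ij,l] = (1/2)(d_i g_jl + d_j g_il - d_l g_ij): [ss,s] = E_s/2 = 0, [ss,t] = F_s - E_t/2 = 0, [st,s] = E_t/2 = 0, [st,t] = G_s/2 = 0, [tt,s] = F_t - G_s/2 = -63/4, [tt,t] = G_t/2 = -81/4
Gamma^s_ij = (G*[ij,s] - F*[ij,t])/(EG - F^2), Gamma^t_ij = (E*[ij,t] - F*[ij,s])/(EG - F^2)
Gamma_sss = 0, Gamma_sst = 0, Gamma_stt = -126/73, Gamma_tss = 0, Gamma_tst = 0, Gamma_ttt = -162/73
d^2s/dtau^2 = -(Gamma_sss*(7/8)^2 + 2*Gamma_sst*(7/8)*(0) + Gamma_stt*(0)^2) = 0
d^2t/dtau^2 = -(Gamma_tss*(7/8)^2 + 2*Gamma_tst*(7/8)*(0) + Gamma_ttt*(0)^2) = 0


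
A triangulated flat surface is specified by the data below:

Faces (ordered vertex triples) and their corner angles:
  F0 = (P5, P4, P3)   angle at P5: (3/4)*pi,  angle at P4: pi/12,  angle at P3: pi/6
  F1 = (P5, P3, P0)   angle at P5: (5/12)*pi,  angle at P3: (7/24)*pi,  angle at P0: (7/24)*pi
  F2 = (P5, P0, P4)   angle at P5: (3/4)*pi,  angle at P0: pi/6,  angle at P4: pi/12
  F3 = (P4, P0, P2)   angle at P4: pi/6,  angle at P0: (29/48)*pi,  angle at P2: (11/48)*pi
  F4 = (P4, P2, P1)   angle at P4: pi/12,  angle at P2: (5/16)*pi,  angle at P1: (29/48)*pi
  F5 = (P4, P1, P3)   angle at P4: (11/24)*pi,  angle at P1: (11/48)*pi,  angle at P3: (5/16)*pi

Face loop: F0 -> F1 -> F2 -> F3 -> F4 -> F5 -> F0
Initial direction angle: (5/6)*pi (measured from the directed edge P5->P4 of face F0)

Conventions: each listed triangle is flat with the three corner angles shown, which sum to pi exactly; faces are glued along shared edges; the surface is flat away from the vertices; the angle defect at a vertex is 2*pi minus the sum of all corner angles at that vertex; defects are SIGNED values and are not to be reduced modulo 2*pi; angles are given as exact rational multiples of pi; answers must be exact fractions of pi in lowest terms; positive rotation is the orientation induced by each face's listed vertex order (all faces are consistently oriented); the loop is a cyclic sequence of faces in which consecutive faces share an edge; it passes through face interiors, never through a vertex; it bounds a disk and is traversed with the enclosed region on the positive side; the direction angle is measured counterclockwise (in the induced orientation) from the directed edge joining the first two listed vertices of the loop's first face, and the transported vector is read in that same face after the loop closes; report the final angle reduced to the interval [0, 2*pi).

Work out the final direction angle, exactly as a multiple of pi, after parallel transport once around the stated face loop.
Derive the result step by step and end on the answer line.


enclosed vertex P4: corner angles sum to (7/8)*pi, defect = 2*pi - (7/8)*pi = (9/8)*pi
enclosed vertex P5: corner angles sum to (23/12)*pi, defect = 2*pi - (23/12)*pi = pi/12
the rotation equals the total enclosed defect, so the final angle is initial + defects (mod 2*pi)
final angle = (5/6)*pi + (29/24)*pi = pi/24 (mod 2*pi)

Answer: final direction angle = pi/24


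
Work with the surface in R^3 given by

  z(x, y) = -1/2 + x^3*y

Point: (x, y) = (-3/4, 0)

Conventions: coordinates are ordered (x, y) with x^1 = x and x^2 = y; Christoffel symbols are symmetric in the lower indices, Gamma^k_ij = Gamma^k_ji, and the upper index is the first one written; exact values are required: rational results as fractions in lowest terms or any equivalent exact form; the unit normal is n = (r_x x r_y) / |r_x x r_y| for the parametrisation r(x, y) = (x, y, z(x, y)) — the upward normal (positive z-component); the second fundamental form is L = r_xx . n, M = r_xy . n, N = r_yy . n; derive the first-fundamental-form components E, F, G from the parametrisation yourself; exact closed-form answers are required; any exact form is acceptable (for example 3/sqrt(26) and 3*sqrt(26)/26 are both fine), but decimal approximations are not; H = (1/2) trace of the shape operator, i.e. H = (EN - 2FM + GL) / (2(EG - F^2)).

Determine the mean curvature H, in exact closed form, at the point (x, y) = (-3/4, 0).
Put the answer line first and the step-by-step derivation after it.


Answer: H = 0

z_x = 0, z_y = -27/64, z_xx = 0, z_xy = 27/16, z_yy = 0
E = 1, F = 0, G = 4825/4096; answer radicand W^2 = 4825/4096
unnormalised second-form numerators: l = 0, m = 27/16, n = 0; L = l/sqrt(4825/4096), and similarly M = m/sqrt(W^2), N = n/sqrt(W^2)
H = (E*n - 2*F*m + G*l) / (2*(EG - F^2)*sqrt(W^2)); E*n - 2*F*m + G*l = 0, EG - F^2 = 4825/4096, so H = (0)/sqrt(4825/4096)


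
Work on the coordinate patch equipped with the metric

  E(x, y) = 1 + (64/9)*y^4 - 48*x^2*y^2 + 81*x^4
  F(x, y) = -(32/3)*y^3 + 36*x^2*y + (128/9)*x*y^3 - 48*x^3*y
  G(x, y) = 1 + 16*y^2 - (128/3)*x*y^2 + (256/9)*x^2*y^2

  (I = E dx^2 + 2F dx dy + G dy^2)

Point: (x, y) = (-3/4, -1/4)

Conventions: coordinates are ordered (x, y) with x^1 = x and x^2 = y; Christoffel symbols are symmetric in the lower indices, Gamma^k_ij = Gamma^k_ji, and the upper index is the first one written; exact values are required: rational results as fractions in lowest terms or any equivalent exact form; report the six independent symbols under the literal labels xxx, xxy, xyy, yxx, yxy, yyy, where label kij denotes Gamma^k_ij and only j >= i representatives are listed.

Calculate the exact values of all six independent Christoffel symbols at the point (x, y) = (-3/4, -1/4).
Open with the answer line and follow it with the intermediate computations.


Answer: Gamma_xxx = -30456/13349, Gamma_xxy = 3008/13349, Gamma_xyy = 18048/13349, Gamma_yxx = 62208/66745, Gamma_yxy = -6144/66745, Gamma_yyy = -36864/66745

E = 57529/2304, F = -235/24, G = 5 at the point
E_x = -2115/16, E_y = 235/18, F_x = 1207/36, F_y = 73/2, G_x = -16/3, G_y = -32
EG - F^2 = 66745/2304;  g^inv = (2304/66745) * [[5, 235/24], [235/24, 57529/2304]]
first-kind symbols [ij,l] = (1/2)(d_i g_jl + d_j g_il - d_l g_ij): [xx,x] = E_x/2 = -2115/32, [xx,y] = F_x - E_y/2 = 27, [xy,x] = E_y/2 = 235/36, [xy,y] = G_x/2 = -8/3, [yy,x] = F_y - G_x/2 = 235/6, [yy,y] = G_y/2 = -16
Gamma^x_ij = (G*[ij,x] - F*[ij,y])/(EG - F^2), Gamma^y_ij = (E*[ij,y] - F*[ij,x])/(EG - F^2)


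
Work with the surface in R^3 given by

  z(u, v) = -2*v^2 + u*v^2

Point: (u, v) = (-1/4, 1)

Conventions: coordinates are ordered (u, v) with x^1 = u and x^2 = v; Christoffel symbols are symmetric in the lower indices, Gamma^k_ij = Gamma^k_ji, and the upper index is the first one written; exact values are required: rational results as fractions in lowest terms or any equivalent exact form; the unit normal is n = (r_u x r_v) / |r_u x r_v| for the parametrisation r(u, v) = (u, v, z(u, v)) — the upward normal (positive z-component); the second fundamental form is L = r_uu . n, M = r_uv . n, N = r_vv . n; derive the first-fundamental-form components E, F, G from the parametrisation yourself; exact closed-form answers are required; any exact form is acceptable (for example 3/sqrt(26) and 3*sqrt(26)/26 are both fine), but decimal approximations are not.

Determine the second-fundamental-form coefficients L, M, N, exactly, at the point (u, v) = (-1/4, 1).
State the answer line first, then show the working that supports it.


Answer: L = 0, M = 4*sqrt(89)/89, N = -9*sqrt(89)/89

z_u = 1, z_v = -9/2, z_uu = 0, z_uv = 2, z_vv = -9/2
E = 2, F = -9/2, G = 85/4; answer radicand W^2 = 89/4
unnormalised second-form numerators: l = 0, m = 2, n = -9/2; L = l/sqrt(89/4), and similarly M = m/sqrt(W^2), N = n/sqrt(W^2)


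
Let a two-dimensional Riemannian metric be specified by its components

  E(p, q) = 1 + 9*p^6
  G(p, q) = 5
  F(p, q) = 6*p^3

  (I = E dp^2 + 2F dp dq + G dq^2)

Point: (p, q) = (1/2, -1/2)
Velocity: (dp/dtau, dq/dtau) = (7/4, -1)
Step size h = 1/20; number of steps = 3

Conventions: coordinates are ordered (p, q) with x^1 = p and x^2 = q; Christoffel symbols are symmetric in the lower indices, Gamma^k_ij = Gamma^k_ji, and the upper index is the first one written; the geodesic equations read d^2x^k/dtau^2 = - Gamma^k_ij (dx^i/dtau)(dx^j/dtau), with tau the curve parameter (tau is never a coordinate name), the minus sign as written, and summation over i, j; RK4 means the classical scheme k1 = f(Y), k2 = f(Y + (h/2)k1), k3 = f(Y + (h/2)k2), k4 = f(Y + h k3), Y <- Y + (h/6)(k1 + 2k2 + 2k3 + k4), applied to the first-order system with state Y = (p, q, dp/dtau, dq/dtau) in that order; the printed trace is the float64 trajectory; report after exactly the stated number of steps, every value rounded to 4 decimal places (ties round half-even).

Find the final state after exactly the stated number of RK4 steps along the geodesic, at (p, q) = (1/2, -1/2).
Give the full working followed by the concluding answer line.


f(Y) = (dp/dtau, dq/dtau, -Gamma^p_ij Y'^i Y'^j, -Gamma^q_ij Y'^i Y'^j) with the Gammas evaluated at the stage position; h = 0.050000; intermediate values shown to 6 dp
step 0: p = 0.5000, q = -0.5000, dp/dtau = 1.7500, dq/dtau = -1.0000
step 1:
  k1: at (p, q) = (0.500000, -0.500000), (dp/dtau, dq/dtau) = (1.750000, -1.000000); Gamma_ppp = 0.164134, Gamma_ppq = 0.000000, Gamma_pqq = 0.000000, Gamma_qpp = 0.875380, Gamma_qpq = 0.000000, Gamma_qqq = 0.000000; k1 = (1.750000, -1.000000, -0.502660, -2.680851)
  k2: at (p, q) = (0.543750, -0.525000), (dp/dtau, dq/dtau) = (1.737434, -1.067021); Gamma_ppp = 0.245268, Gamma_ppq = 0.000000, Gamma_pqq = 0.000000, Gamma_qpp = 1.017073, Gamma_qpq = 0.000000, Gamma_qqq = 0.000000; k2 = (1.737434, -1.067021, -0.740385, -3.070214)
  k3: at (p, q) = (0.543436, -0.526676), (dp/dtau, dq/dtau) = (1.731490, -1.076755); Gamma_ppp = 0.244598, Gamma_ppq = 0.000000, Gamma_pqq = 0.000000, Gamma_qpp = 1.016055, Gamma_qpq = 0.000000, Gamma_qqq = 0.000000; k3 = (1.731490, -1.076755, -0.733320, -3.046192)
  k4: at (p, q) = (0.586575, -0.553838), (dp/dtau, dq/dtau) = (1.713334, -1.152310); Gamma_ppp = 0.349366, Gamma_ppq = 0.000000, Gamma_pqq = 0.000000, Gamma_qpp = 1.154039, Gamma_qpq = 0.000000, Gamma_qqq = 0.000000; k4 = (1.713334, -1.152310, -1.025570, -3.387696)
  Y <- Y + (h/6)(k1 + 2k2 + 2k3 + k4): p = 0.5867, q = -0.5537, dp/dtau = 1.7127, dq/dtau = -1.1525
step 2:
  k1: at (p, q) = (0.586677, -0.553666), (dp/dtau, dq/dtau) = (1.712703, -1.152511); Gamma_ppp = 0.349645, Gamma_ppq = 0.000000, Gamma_pqq = 0.000000, Gamma_qpp = 1.154358, Gamma_qpq = 0.000000, Gamma_qqq = 0.000000; k1 = (1.712703, -1.152511, -1.025633, -3.386137)
  k2: at (p, q) = (0.629494, -0.582478), (dp/dtau, dq/dtau) = (1.687062, -1.237165); Gamma_ppp = 0.480006, Gamma_ppq = 0.000000, Gamma_pqq = 0.000000, Gamma_qpp = 1.282864, Gamma_qpq = 0.000000, Gamma_qqq = 0.000000; k2 = (1.687062, -1.237165, -1.366183, -3.651260)
  k3: at (p, q) = (0.628853, -0.584595), (dp/dtau, dq/dtau) = (1.678548, -1.243793); Gamma_ppp = 0.477860, Gamma_ppq = 0.000000, Gamma_pqq = 0.000000, Gamma_qpp = 1.281039, Gamma_qpq = 0.000000, Gamma_qqq = 0.000000; k3 = (1.678548, -1.243793, -1.346384, -3.609359)
  k4: at (p, q) = (0.670604, -0.615855), (dp/dtau, dq/dtau) = (1.645384, -1.332979); Gamma_ppp = 0.629333, Gamma_ppq = 0.000000, Gamma_pqq = 0.000000, Gamma_qpp = 1.391204, Gamma_qpq = 0.000000, Gamma_qqq = 0.000000; k4 = (1.645384, -1.332979, -1.703785, -3.766390)
  Y <- Y + (h/6)(k1 + 2k2 + 2k3 + k4): p = 0.6708, q = -0.6157, dp/dtau = 1.6447, dq/dtau = -1.3331
step 3:
  k1: at (p, q) = (0.670754, -0.615727), (dp/dtau, dq/dtau) = (1.644748, -1.333126); Gamma_ppp = 0.629918, Gamma_ppq = 0.000000, Gamma_pqq = 0.000000, Gamma_qpp = 1.391564, Gamma_qpq = 0.000000, Gamma_qqq = 0.000000; k1 = (1.644748, -1.333126, -1.704054, -3.764455)
  k2: at (p, q) = (0.711873, -0.649055), (dp/dtau, dq/dtau) = (1.602147, -1.427237); Gamma_ppp = 0.799836, Gamma_ppq = 0.000000, Gamma_pqq = 0.000000, Gamma_qpp = 1.478096, Gamma_qpq = 0.000000, Gamma_qqq = 0.000000; k2 = (1.602147, -1.427237, -2.053080, -3.794089)
  k3: at (p, q) = (0.710808, -0.651408), (dp/dtau, dq/dtau) = (1.593421, -1.427978); Gamma_ppp = 0.795221, Gamma_ppq = 0.000000, Gamma_pqq = 0.000000, Gamma_qpp = 1.476183, Gamma_qpq = 0.000000, Gamma_qqq = 0.000000; k3 = (1.593421, -1.427978, -2.019059, -3.748015)
  k4: at (p, q) = (0.750425, -0.687126), (dp/dtau, dq/dtau) = (1.543795, -1.520527); Gamma_ppp = 0.972476, Gamma_ppq = 0.000000, Gamma_pqq = 0.000000, Gamma_qpp = 1.534143, Gamma_qpq = 0.000000, Gamma_qqq = 0.000000; k4 = (1.543795, -1.520527, -2.317707, -3.656329)
  Y <- Y + (h/6)(k1 + 2k2 + 2k3 + k4): p = 0.7506, q = -0.6871, dp/dtau = 1.5434, dq/dtau = -1.5207

Answer: p = 0.7506, q = -0.6871, dp/dtau = 1.5434, dq/dtau = -1.5207


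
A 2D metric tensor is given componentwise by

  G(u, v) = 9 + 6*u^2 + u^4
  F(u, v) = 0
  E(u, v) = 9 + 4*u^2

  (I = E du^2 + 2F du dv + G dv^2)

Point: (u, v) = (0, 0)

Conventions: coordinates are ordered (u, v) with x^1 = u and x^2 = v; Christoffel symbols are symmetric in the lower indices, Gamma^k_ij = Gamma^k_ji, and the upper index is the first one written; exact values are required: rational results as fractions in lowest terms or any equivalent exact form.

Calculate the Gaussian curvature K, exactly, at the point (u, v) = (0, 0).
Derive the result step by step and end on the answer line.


E = 9, F = 0, G = 9, EG - F^2 = 81 at the point
E_u = 0, E_v = 0, F_u = 0, F_v = 0, G_u = 0, G_v = 0
E_vv = 0, F_uv = 0, G_uu = 12
Using the Brioschi determinant formula for K from the metric derivatives:
M1 = [[-E_vv/2 + F_uv - G_uu/2, E_u/2, F_u - E_v/2], [F_v - G_u/2, E, F], [G_v/2, F, G]] = [[-6, 0, 0], [0, 9, 0], [0, 0, 9]]; det M1 = -486
M2 = [[0, E_v/2, G_u/2], [E_v/2, E, F], [G_u/2, F, G]] = [[0, 0, 0], [0, 9, 0], [0, 0, 9]]; det M2 = 0
det M1 - det M2 = -486; K = -486 / (81)^2 = -2/27

Answer: K = -2/27


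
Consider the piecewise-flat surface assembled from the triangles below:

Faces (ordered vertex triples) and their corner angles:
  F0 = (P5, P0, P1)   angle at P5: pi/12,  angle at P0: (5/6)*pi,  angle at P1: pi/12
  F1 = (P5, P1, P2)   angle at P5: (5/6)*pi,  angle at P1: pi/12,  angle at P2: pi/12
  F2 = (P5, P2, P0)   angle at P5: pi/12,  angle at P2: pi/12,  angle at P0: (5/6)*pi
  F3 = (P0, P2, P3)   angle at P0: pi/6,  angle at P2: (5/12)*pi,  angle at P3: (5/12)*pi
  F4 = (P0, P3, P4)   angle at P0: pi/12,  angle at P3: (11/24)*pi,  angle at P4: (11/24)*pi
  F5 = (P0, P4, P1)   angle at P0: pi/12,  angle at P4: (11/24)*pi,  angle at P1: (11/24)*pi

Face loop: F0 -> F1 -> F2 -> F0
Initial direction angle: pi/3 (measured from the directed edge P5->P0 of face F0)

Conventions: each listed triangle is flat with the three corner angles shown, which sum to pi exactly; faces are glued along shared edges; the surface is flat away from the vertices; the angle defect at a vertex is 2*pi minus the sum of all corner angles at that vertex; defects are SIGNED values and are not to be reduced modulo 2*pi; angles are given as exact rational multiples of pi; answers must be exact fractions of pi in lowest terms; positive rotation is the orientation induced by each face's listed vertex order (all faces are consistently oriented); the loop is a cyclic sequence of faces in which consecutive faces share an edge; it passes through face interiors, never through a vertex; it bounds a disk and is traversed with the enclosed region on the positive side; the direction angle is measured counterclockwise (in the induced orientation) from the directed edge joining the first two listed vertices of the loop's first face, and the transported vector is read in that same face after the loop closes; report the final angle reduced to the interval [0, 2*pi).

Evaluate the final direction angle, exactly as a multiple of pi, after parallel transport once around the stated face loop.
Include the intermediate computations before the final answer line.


enclosed vertex P5: corner angles sum to pi, defect = 2*pi - pi = pi
the final direction is the initial angle plus the enclosed defects, taken mod 2*pi in the induced orientation
final angle = pi/3 + pi = (4/3)*pi (mod 2*pi)

Answer: final direction angle = (4/3)*pi


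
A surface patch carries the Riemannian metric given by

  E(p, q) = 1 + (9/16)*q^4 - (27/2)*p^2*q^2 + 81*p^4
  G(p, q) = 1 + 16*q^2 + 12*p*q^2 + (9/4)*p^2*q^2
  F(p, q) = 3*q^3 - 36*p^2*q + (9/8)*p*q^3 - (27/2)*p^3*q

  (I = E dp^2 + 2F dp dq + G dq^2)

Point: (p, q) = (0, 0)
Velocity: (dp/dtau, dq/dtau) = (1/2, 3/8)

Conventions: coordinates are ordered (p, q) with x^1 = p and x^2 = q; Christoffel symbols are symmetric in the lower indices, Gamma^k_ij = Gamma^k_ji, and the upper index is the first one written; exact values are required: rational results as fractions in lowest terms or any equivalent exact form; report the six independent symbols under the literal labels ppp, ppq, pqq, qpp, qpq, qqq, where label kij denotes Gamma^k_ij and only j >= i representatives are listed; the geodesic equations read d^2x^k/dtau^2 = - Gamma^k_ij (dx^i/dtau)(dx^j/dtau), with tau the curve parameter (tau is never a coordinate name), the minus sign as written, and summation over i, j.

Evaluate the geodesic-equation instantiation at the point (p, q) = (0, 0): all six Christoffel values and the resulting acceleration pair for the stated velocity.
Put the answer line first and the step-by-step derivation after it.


Answer: Gamma_ppp = 0, Gamma_ppq = 0, Gamma_pqq = 0, Gamma_qpp = 0, Gamma_qpq = 0, Gamma_qqq = 0; accelerations (d^2p/dtau^2, d^2q/dtau^2) = (0, 0)

E = 1, F = 0, G = 1 at the point
E_p = 0, E_q = 0, F_p = 0, F_q = 0, G_p = 0, G_q = 0
EG - F^2 = 1;  g^inv = (1) * [[1, 0], [0, 1]]
first-kind symbols [ij,l] = (1/2)(d_i g_jl + d_j g_il - d_l g_ij): [pp,p] = E_p/2 = 0, [pp,q] = F_p - E_q/2 = 0, [pq,p] = E_q/2 = 0, [pq,q] = G_p/2 = 0, [qq,p] = F_q - G_p/2 = 0, [qq,q] = G_q/2 = 0
Gamma^p_ij = (G*[ij,p] - F*[ij,q])/(EG - F^2), Gamma^q_ij = (E*[ij,q] - F*[ij,p])/(EG - F^2)
Gamma_ppp = 0, Gamma_ppq = 0, Gamma_pqq = 0, Gamma_qpp = 0, Gamma_qpq = 0, Gamma_qqq = 0
d^2p/dtau^2 = -(Gamma_ppp*(1/2)^2 + 2*Gamma_ppq*(1/2)*(3/8) + Gamma_pqq*(3/8)^2) = 0
d^2q/dtau^2 = -(Gamma_qpp*(1/2)^2 + 2*Gamma_qpq*(1/2)*(3/8) + Gamma_qqq*(3/8)^2) = 0


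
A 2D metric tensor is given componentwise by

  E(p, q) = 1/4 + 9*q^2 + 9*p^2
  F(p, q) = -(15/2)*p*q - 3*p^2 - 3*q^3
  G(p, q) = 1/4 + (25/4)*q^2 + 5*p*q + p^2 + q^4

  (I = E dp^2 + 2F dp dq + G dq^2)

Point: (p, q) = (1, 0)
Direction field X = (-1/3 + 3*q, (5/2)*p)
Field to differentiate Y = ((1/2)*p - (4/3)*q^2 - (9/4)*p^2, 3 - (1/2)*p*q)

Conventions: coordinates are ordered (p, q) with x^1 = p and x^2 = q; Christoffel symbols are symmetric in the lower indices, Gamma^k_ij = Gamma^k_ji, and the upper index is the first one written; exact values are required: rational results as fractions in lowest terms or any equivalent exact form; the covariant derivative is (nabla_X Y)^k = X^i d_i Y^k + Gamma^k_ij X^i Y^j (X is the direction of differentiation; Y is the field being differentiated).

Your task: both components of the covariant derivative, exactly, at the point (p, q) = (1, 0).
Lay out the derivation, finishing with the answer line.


E = 37/4, F = -3, G = 5/4 at the point
E_p = 18, E_q = 0, F_p = -6, F_q = -15/2, G_p = 2, G_q = 5
EG - F^2 = 41/16;  g^inv = (16/41) * [[5/4, 3], [3, 37/4]]
first-kind symbols [ij,l] = (1/2)(d_i g_jl + d_j g_il - d_l g_ij): [pp,p] = E_p/2 = 9, [pp,q] = F_p - E_q/2 = -6, [pq,p] = E_q/2 = 0, [pq,q] = G_p/2 = 1, [qq,p] = F_q - G_p/2 = -17/2, [qq,q] = G_q/2 = 5/2
Gamma^p_ij = (G*[ij,p] - F*[ij,q])/(EG - F^2), Gamma^q_ij = (E*[ij,q] - F*[ij,p])/(EG - F^2)
Gamma_ppp = -108/41, Gamma_ppq = 48/41, Gamma_pqq = -50/41, Gamma_qpp = -456/41, Gamma_qpq = 148/41, Gamma_qqq = -38/41
X = (-1/3, 5/2), Y = (-7/4, 3) at the point

Answer: (nabla_X Y)^p = -1924/123, (nabla_X Y)^q = -5591/164


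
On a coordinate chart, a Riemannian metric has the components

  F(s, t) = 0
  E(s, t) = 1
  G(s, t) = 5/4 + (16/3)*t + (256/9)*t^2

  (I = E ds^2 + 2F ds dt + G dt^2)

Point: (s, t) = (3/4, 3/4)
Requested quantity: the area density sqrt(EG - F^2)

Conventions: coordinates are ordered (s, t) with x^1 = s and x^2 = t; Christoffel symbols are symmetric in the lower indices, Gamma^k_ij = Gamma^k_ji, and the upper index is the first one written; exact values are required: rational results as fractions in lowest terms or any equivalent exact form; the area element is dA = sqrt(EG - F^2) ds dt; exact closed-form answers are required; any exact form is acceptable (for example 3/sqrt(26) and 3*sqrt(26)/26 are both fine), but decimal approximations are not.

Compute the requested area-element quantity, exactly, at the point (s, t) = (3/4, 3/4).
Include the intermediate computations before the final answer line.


E = 1, F = 0, G = 85/4; EG - F^2 = 85/4

Answer: sqrt(EG - F^2) = sqrt(85)/2


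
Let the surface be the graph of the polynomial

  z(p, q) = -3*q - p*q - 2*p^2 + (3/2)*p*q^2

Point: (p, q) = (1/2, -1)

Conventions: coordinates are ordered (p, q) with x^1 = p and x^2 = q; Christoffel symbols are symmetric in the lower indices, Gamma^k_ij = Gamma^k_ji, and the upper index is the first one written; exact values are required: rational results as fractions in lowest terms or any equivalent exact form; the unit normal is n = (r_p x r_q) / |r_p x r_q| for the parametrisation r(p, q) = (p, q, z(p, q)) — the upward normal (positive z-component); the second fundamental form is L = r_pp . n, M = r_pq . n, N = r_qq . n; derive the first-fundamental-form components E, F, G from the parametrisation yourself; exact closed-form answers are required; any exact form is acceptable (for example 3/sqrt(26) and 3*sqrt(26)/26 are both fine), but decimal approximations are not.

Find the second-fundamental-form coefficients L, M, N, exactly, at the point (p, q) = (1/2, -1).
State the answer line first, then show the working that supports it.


Answer: L = -8*sqrt(105)/105, M = -8*sqrt(105)/105, N = sqrt(105)/35

z_p = 1/2, z_q = -5, z_pp = -4, z_pq = -4, z_qq = 3/2
E = 5/4, F = -5/2, G = 26; answer radicand W^2 = 105/4
unnormalised second-form numerators: l = -4, m = -4, n = 3/2; L = l/sqrt(105/4), and similarly M = m/sqrt(W^2), N = n/sqrt(W^2)


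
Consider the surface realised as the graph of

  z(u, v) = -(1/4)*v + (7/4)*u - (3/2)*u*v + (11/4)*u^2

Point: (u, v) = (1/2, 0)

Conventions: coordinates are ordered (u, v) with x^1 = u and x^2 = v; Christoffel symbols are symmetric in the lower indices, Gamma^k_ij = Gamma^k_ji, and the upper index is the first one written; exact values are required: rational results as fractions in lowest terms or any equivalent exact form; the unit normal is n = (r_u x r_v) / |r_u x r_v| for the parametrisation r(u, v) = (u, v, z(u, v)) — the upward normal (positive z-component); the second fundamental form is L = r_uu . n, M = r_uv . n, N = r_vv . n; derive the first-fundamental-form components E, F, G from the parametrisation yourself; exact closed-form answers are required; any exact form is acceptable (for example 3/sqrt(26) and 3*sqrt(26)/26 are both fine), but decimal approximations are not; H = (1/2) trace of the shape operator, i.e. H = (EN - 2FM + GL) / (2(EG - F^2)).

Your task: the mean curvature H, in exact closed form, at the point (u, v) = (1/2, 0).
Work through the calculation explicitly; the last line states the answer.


z_u = 9/2, z_v = -1, z_uu = 11/2, z_uv = -3/2, z_vv = 0
E = 85/4, F = -9/2, G = 2; answer radicand W^2 = 89/4
unnormalised second-form numerators: l = 11/2, m = -3/2, n = 0; L = l/sqrt(89/4), and similarly M = m/sqrt(W^2), N = n/sqrt(W^2)
H = (E*n - 2*F*m + G*l) / (2*(EG - F^2)*sqrt(W^2)); E*n - 2*F*m + G*l = -5/2, EG - F^2 = 89/4, so H = (-5/89)/sqrt(89/4)

Answer: H = -10*sqrt(89)/7921


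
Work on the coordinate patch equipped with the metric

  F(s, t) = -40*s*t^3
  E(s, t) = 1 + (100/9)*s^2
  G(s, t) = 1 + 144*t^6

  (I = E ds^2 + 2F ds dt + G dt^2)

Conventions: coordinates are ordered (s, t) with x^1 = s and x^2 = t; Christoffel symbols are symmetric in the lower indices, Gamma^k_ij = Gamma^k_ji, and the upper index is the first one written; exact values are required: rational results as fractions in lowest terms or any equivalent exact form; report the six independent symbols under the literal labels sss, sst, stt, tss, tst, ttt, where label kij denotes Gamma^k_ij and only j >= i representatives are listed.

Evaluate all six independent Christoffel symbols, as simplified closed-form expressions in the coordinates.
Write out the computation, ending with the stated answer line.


E = 1 + (100/9)*s^2; F = -40*s*t^3; G = 1 + 144*t^6
Gamma^k_ij = (1/2) g^{kl} (d_i g_jl + d_j g_il - d_l g_ij), with g^inv = (1/(EG-F^2)) [[G, -F], [-F, E]]
first partials: E_s = (200/9)*s, E_t = 0, F_s = -40*t^3, F_t = -120*s*t^2, G_s = 0, G_t = 864*t^5
D = EG - F^2 = 1 + (100/9)*s^2 + 144*t^6
expanded: Gamma^s_ss = (G E_s - 2F F_s + F E_t)/(2D), Gamma^s_st = (G E_t - F G_s)/(2D), Gamma^s_tt = (2G F_t - G G_s - F G_t)/(2D), Gamma^t_ss = (2E F_s - E E_t - F E_s)/(2D), Gamma^t_st = (E G_s - F E_t)/(2D), Gamma^t_tt = (E G_t - 2F F_t + F G_s)/(2D); substitute and cancel common factors

Answer: Gamma_sss = 100*s/(100*s^2 + 1296*t^6 + 9), Gamma_sst = 0, Gamma_stt = -1080*s*t^2/(100*s^2 + 1296*t^6 + 9), Gamma_tss = -360*t^3/(100*s^2 + 1296*t^6 + 9), Gamma_tst = 0, Gamma_ttt = 3888*t^5/(100*s^2 + 1296*t^6 + 9)


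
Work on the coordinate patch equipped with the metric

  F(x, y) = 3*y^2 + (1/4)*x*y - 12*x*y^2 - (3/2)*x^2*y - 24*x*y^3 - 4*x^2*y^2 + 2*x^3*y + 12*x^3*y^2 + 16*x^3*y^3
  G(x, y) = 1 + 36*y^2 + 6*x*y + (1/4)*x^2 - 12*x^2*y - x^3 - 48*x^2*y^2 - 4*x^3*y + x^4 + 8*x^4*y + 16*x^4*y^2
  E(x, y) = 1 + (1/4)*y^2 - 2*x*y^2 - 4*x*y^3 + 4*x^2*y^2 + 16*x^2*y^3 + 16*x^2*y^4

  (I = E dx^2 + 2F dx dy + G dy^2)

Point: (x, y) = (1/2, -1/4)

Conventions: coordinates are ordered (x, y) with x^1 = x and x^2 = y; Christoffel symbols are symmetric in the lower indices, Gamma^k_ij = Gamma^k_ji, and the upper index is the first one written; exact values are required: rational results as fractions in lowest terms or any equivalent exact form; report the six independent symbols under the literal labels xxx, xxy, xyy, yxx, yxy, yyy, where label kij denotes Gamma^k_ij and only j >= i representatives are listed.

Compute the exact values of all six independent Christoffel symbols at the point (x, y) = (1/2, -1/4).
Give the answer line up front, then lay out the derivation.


Answer: Gamma_xxx = 0, Gamma_xxy = 0, Gamma_xyy = 0, Gamma_yxx = -5/41, Gamma_yxy = -10/41, Gamma_yyy = -100/41

E = 1, F = 0, G = 41/16 at the point
E_x = 0, E_y = 0, F_x = -5/16, F_y = -5/8, G_x = -5/4, G_y = -25/2
EG - F^2 = 41/16;  g^inv = (16/41) * [[41/16, 0], [0, 1]]
first-kind symbols [ij,l] = (1/2)(d_i g_jl + d_j g_il - d_l g_ij): [xx,x] = E_x/2 = 0, [xx,y] = F_x - E_y/2 = -5/16, [xy,x] = E_y/2 = 0, [xy,y] = G_x/2 = -5/8, [yy,x] = F_y - G_x/2 = 0, [yy,y] = G_y/2 = -25/4
Gamma^x_ij = (G*[ij,x] - F*[ij,y])/(EG - F^2), Gamma^y_ij = (E*[ij,y] - F*[ij,x])/(EG - F^2)


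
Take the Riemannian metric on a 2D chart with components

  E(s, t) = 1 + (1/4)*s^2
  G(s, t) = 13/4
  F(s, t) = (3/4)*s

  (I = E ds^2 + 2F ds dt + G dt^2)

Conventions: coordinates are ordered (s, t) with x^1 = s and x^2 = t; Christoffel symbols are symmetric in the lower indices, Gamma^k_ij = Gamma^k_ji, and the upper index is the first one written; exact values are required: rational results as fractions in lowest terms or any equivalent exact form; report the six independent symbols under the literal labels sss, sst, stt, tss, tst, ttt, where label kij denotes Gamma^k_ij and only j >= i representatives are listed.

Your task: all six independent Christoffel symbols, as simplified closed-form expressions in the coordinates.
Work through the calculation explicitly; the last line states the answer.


E = 1 + (1/4)*s^2; F = (3/4)*s; G = 13/4
Gamma^k_ij = (1/2) g^{kl} (d_i g_jl + d_j g_il - d_l g_ij), with g^inv = (1/(EG-F^2)) [[G, -F], [-F, E]]
first partials: E_s = (1/2)*s, E_t = 0, F_s = 3/4, F_t = 0, G_s = 0, G_t = 0
D = EG - F^2 = 13/4 + (1/4)*s^2
expanded: Gamma^s_ss = (G E_s - 2F F_s + F E_t)/(2D), Gamma^s_st = (G E_t - F G_s)/(2D), Gamma^s_tt = (2G F_t - G G_s - F G_t)/(2D), Gamma^t_ss = (2E F_s - E E_t - F E_s)/(2D), Gamma^t_st = (E G_s - F E_t)/(2D), Gamma^t_tt = (E G_t - 2F F_t + F G_s)/(2D); substitute and cancel common factors

Answer: Gamma_sss = s/(s^2 + 13), Gamma_sst = 0, Gamma_stt = 0, Gamma_tss = 3/(s^2 + 13), Gamma_tst = 0, Gamma_ttt = 0
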